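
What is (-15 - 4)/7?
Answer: -19/7 ≈ -2.7143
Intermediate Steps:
(-15 - 4)/7 = (⅐)*(-19) = -19/7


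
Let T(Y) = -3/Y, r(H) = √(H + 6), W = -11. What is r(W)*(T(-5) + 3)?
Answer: 18*I*√5/5 ≈ 8.0499*I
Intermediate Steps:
r(H) = √(6 + H)
r(W)*(T(-5) + 3) = √(6 - 11)*(-3/(-5) + 3) = √(-5)*(-3*(-⅕) + 3) = (I*√5)*(⅗ + 3) = (I*√5)*(18/5) = 18*I*√5/5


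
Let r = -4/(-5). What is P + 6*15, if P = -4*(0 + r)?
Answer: 434/5 ≈ 86.800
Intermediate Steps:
r = ⅘ (r = -4*(-⅕) = ⅘ ≈ 0.80000)
P = -16/5 (P = -4*(0 + ⅘) = -4*⅘ = -16/5 ≈ -3.2000)
P + 6*15 = -16/5 + 6*15 = -16/5 + 90 = 434/5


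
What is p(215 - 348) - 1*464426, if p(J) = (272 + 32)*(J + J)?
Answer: -545290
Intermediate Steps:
p(J) = 608*J (p(J) = 304*(2*J) = 608*J)
p(215 - 348) - 1*464426 = 608*(215 - 348) - 1*464426 = 608*(-133) - 464426 = -80864 - 464426 = -545290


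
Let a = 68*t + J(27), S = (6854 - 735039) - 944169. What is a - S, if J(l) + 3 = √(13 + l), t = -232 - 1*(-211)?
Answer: 1670923 + 2*√10 ≈ 1.6709e+6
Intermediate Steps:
t = -21 (t = -232 + 211 = -21)
J(l) = -3 + √(13 + l)
S = -1672354 (S = -728185 - 944169 = -1672354)
a = -1431 + 2*√10 (a = 68*(-21) + (-3 + √(13 + 27)) = -1428 + (-3 + √40) = -1428 + (-3 + 2*√10) = -1431 + 2*√10 ≈ -1424.7)
a - S = (-1431 + 2*√10) - 1*(-1672354) = (-1431 + 2*√10) + 1672354 = 1670923 + 2*√10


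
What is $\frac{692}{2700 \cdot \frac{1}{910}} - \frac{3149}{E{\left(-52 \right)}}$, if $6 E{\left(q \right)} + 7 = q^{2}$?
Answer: $\frac{27455684}{121365} \approx 226.22$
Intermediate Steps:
$E{\left(q \right)} = - \frac{7}{6} + \frac{q^{2}}{6}$
$\frac{692}{2700 \cdot \frac{1}{910}} - \frac{3149}{E{\left(-52 \right)}} = \frac{692}{2700 \cdot \frac{1}{910}} - \frac{3149}{- \frac{7}{6} + \frac{\left(-52\right)^{2}}{6}} = \frac{692}{2700 \cdot \frac{1}{910}} - \frac{3149}{- \frac{7}{6} + \frac{1}{6} \cdot 2704} = \frac{692}{\frac{270}{91}} - \frac{3149}{- \frac{7}{6} + \frac{1352}{3}} = 692 \cdot \frac{91}{270} - \frac{3149}{\frac{899}{2}} = \frac{31486}{135} - \frac{6298}{899} = \frac{27455684}{121365}$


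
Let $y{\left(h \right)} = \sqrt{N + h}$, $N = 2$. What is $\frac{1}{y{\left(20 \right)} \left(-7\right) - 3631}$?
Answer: $- \frac{3631}{13183083} + \frac{7 \sqrt{22}}{13183083} \approx -0.00027294$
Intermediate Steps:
$y{\left(h \right)} = \sqrt{2 + h}$
$\frac{1}{y{\left(20 \right)} \left(-7\right) - 3631} = \frac{1}{\sqrt{2 + 20} \left(-7\right) - 3631} = \frac{1}{\sqrt{22} \left(-7\right) - 3631} = \frac{1}{- 7 \sqrt{22} - 3631} = \frac{1}{-3631 - 7 \sqrt{22}}$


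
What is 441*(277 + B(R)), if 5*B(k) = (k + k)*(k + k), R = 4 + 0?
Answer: 639009/5 ≈ 1.2780e+5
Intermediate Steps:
R = 4
B(k) = 4*k²/5 (B(k) = ((k + k)*(k + k))/5 = ((2*k)*(2*k))/5 = (4*k²)/5 = 4*k²/5)
441*(277 + B(R)) = 441*(277 + (⅘)*4²) = 441*(277 + (⅘)*16) = 441*(277 + 64/5) = 441*(1449/5) = 639009/5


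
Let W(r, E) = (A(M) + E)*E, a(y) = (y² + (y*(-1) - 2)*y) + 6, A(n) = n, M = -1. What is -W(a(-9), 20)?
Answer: -380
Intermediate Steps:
a(y) = 6 + y² + y*(-2 - y) (a(y) = (y² + (-y - 2)*y) + 6 = (y² + (-2 - y)*y) + 6 = (y² + y*(-2 - y)) + 6 = 6 + y² + y*(-2 - y))
W(r, E) = E*(-1 + E) (W(r, E) = (-1 + E)*E = E*(-1 + E))
-W(a(-9), 20) = -20*(-1 + 20) = -20*19 = -1*380 = -380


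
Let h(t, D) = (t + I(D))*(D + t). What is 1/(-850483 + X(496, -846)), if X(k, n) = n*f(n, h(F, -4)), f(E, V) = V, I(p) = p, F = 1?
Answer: -1/858097 ≈ -1.1654e-6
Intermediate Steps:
h(t, D) = (D + t)² (h(t, D) = (t + D)*(D + t) = (D + t)*(D + t) = (D + t)²)
X(k, n) = 9*n (X(k, n) = n*((-4)² + 1² + 2*(-4)*1) = n*(16 + 1 - 8) = n*9 = 9*n)
1/(-850483 + X(496, -846)) = 1/(-850483 + 9*(-846)) = 1/(-850483 - 7614) = 1/(-858097) = -1/858097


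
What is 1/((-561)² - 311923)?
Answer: 1/2798 ≈ 0.00035740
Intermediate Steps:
1/((-561)² - 311923) = 1/(314721 - 311923) = 1/2798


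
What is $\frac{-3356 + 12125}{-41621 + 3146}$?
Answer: $- \frac{2923}{12825} \approx -0.22791$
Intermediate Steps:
$\frac{-3356 + 12125}{-41621 + 3146} = \frac{8769}{-38475} = 8769 \left(- \frac{1}{38475}\right) = - \frac{2923}{12825}$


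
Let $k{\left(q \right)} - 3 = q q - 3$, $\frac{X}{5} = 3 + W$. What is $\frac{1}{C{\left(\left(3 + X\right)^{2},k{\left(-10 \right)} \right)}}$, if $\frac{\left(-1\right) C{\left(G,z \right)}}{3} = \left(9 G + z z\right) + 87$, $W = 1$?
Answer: $- \frac{1}{44544} \approx -2.245 \cdot 10^{-5}$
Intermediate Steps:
$X = 20$ ($X = 5 \left(3 + 1\right) = 5 \cdot 4 = 20$)
$k{\left(q \right)} = q^{2}$ ($k{\left(q \right)} = 3 + \left(q q - 3\right) = 3 + \left(q^{2} - 3\right) = 3 + \left(-3 + q^{2}\right) = q^{2}$)
$C{\left(G,z \right)} = -261 - 27 G - 3 z^{2}$ ($C{\left(G,z \right)} = - 3 \left(\left(9 G + z z\right) + 87\right) = - 3 \left(\left(9 G + z^{2}\right) + 87\right) = - 3 \left(\left(z^{2} + 9 G\right) + 87\right) = - 3 \left(87 + z^{2} + 9 G\right) = -261 - 27 G - 3 z^{2}$)
$\frac{1}{C{\left(\left(3 + X\right)^{2},k{\left(-10 \right)} \right)}} = \frac{1}{-261 - 27 \left(3 + 20\right)^{2} - 3 \left(\left(-10\right)^{2}\right)^{2}} = \frac{1}{-261 - 27 \cdot 23^{2} - 3 \cdot 100^{2}} = \frac{1}{-261 - 14283 - 30000} = \frac{1}{-44544} = - \frac{1}{44544}$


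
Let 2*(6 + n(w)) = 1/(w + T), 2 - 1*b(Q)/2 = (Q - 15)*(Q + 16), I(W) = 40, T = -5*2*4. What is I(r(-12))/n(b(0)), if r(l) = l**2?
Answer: -35520/5327 ≈ -6.6679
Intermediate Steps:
T = -40 (T = -10*4 = -40)
b(Q) = 4 - 2*(-15 + Q)*(16 + Q) (b(Q) = 4 - 2*(Q - 15)*(Q + 16) = 4 - 2*(-15 + Q)*(16 + Q))
n(w) = -6 + 1/(2*(-40 + w)) (n(w) = -6 + 1/(2*(w - 40)) = -6 + 1/(2*(-40 + w)))
I(r(-12))/n(b(0)) = 40/(((481 - 12*(484 - 2*0 - 2*0**2))/(2*(-40 + (484 - 2*0 - 2*0**2))))) = 40/(((481 - 12*(484 + 0 - 2*0))/(2*(-40 + (484 + 0 - 2*0))))) = 40/(((481 - 12*(484 + 0 + 0))/(2*(-40 + (484 + 0 + 0))))) = 40/(((481 - 12*484)/(2*(-40 + 484)))) = 40/(((1/2)*(481 - 5808)/444)) = 40/(((1/2)*(1/444)*(-5327))) = 40/(-5327/888) = 40*(-888/5327) = -35520/5327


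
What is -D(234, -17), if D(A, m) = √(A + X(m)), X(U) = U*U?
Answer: -√523 ≈ -22.869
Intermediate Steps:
X(U) = U²
D(A, m) = √(A + m²)
-D(234, -17) = -√(234 + (-17)²) = -√(234 + 289) = -√523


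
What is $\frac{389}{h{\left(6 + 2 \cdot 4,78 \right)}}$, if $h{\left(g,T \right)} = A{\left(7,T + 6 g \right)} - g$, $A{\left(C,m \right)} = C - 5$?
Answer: $- \frac{389}{12} \approx -32.417$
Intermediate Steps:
$A{\left(C,m \right)} = -5 + C$ ($A{\left(C,m \right)} = C - 5 = -5 + C$)
$h{\left(g,T \right)} = 2 - g$ ($h{\left(g,T \right)} = \left(-5 + 7\right) - g = 2 - g$)
$\frac{389}{h{\left(6 + 2 \cdot 4,78 \right)}} = \frac{389}{2 - \left(6 + 2 \cdot 4\right)} = \frac{389}{2 - \left(6 + 8\right)} = \frac{389}{2 - 14} = \frac{389}{-12} = 389 \left(- \frac{1}{12}\right) = - \frac{389}{12}$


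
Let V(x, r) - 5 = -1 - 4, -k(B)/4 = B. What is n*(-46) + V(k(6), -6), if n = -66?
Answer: 3036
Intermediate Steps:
k(B) = -4*B
V(x, r) = 0 (V(x, r) = 5 + (-1 - 4) = 5 - 5 = 0)
n*(-46) + V(k(6), -6) = -66*(-46) + 0 = 3036 + 0 = 3036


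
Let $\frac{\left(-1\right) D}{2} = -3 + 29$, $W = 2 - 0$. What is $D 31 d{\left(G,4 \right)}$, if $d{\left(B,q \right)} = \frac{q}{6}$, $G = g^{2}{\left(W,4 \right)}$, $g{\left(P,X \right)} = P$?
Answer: $- \frac{3224}{3} \approx -1074.7$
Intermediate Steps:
$W = 2$ ($W = 2 + 0 = 2$)
$D = -52$ ($D = - 2 \left(-3 + 29\right) = \left(-2\right) 26 = -52$)
$G = 4$ ($G = 2^{2} = 4$)
$d{\left(B,q \right)} = \frac{q}{6}$ ($d{\left(B,q \right)} = q \frac{1}{6} = \frac{q}{6}$)
$D 31 d{\left(G,4 \right)} = \left(-52\right) 31 \cdot \frac{1}{6} \cdot 4 = \left(-1612\right) \frac{2}{3} = - \frac{3224}{3}$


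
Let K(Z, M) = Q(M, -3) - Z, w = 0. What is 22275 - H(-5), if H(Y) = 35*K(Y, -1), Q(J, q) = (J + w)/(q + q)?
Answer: 132565/6 ≈ 22094.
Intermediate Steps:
Q(J, q) = J/(2*q) (Q(J, q) = (J + 0)/(q + q) = J/((2*q)) = J*(1/(2*q)) = J/(2*q))
K(Z, M) = -Z - M/6 (K(Z, M) = (1/2)*M/(-3) - Z = (1/2)*M*(-1/3) - Z = -M/6 - Z = -Z - M/6)
H(Y) = 35/6 - 35*Y (H(Y) = 35*(-Y - 1/6*(-1)) = 35*(-Y + 1/6) = 35*(1/6 - Y) = 35/6 - 35*Y)
22275 - H(-5) = 22275 - (35/6 - 35*(-5)) = 22275 - (35/6 + 175) = 22275 - 1*1085/6 = 22275 - 1085/6 = 132565/6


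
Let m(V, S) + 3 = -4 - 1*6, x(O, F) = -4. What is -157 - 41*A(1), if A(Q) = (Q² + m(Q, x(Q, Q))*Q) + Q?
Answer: 294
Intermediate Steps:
m(V, S) = -13 (m(V, S) = -3 + (-4 - 1*6) = -3 + (-4 - 6) = -3 - 10 = -13)
A(Q) = Q² - 12*Q (A(Q) = (Q² - 13*Q) + Q = Q² - 12*Q)
-157 - 41*A(1) = -157 - 41*(-12 + 1) = -157 - 41*(-11) = -157 + 451 = 294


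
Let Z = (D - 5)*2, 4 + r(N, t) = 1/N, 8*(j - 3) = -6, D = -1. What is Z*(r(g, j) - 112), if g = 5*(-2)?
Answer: 6966/5 ≈ 1393.2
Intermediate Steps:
g = -10
j = 9/4 (j = 3 + (⅛)*(-6) = 3 - ¾ = 9/4 ≈ 2.2500)
r(N, t) = -4 + 1/N
Z = -12 (Z = (-1 - 5)*2 = -6*2 = -12)
Z*(r(g, j) - 112) = -12*((-4 + 1/(-10)) - 112) = -12*((-4 - ⅒) - 112) = -12*(-41/10 - 112) = -12*(-1161/10) = 6966/5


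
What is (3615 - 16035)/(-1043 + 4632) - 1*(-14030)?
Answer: 50341250/3589 ≈ 14027.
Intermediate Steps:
(3615 - 16035)/(-1043 + 4632) - 1*(-14030) = -12420/3589 + 14030 = 50341250/3589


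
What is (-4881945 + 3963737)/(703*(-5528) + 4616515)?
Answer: -918208/730331 ≈ -1.2572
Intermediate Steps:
(-4881945 + 3963737)/(703*(-5528) + 4616515) = -918208/(-3886184 + 4616515) = -918208/730331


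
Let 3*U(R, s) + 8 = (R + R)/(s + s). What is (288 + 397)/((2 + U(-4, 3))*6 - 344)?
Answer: -2055/1052 ≈ -1.9534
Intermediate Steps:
U(R, s) = -8/3 + R/(3*s) (U(R, s) = -8/3 + ((R + R)/(s + s))/3 = -8/3 + ((2*R)/((2*s)))/3 = -8/3 + ((2*R)*(1/(2*s)))/3 = -8/3 + (R/s)/3 = -8/3 + R/(3*s))
(288 + 397)/((2 + U(-4, 3))*6 - 344) = (288 + 397)/((2 + (1/3)*(-4 - 8*3)/3)*6 - 344) = 685/((2 + (1/3)*(1/3)*(-4 - 24))*6 - 344) = 685/((2 + (1/3)*(1/3)*(-28))*6 - 344) = 685/((2 - 28/9)*6 - 344) = 685/(-10/9*6 - 344) = 685/(-20/3 - 344) = 685/(-1052/3) = 685*(-3/1052) = -2055/1052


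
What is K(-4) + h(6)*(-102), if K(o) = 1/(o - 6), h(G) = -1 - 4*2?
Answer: 9179/10 ≈ 917.90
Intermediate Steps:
h(G) = -9 (h(G) = -1 - 8 = -9)
K(o) = 1/(-6 + o)
K(-4) + h(6)*(-102) = 1/(-6 - 4) - 9*(-102) = 1/(-10) + 918 = -⅒ + 918 = 9179/10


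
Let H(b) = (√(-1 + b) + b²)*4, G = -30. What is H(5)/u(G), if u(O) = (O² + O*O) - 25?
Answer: 108/1775 ≈ 0.060845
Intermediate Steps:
H(b) = 4*b² + 4*√(-1 + b) (H(b) = (b² + √(-1 + b))*4 = 4*b² + 4*√(-1 + b))
u(O) = -25 + 2*O² (u(O) = (O² + O²) - 25 = 2*O² - 25 = -25 + 2*O²)
H(5)/u(G) = (4*5² + 4*√(-1 + 5))/(-25 + 2*(-30)²) = (4*25 + 4*√4)/(-25 + 2*900) = (100 + 4*2)/(-25 + 1800) = (100 + 8)/1775 = 108*(1/1775) = 108/1775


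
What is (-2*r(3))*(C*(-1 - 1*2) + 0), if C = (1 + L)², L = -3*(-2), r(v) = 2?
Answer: 588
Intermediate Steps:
L = 6
C = 49 (C = (1 + 6)² = 7² = 49)
(-2*r(3))*(C*(-1 - 1*2) + 0) = (-2*2)*(49*(-1 - 1*2) + 0) = -4*(49*(-1 - 2) + 0) = -4*(49*(-3) + 0) = -4*(-147 + 0) = -4*(-147) = 588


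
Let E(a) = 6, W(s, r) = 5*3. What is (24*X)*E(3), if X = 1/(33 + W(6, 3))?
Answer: 3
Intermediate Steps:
W(s, r) = 15
X = 1/48 (X = 1/(33 + 15) = 1/48 ≈ 0.020833)
(24*X)*E(3) = (24*(1/48))*6 = (1/2)*6 = 3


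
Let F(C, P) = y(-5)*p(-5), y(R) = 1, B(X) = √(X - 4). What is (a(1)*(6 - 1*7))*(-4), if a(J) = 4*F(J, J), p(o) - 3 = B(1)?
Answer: 48 + 16*I*√3 ≈ 48.0 + 27.713*I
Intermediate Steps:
B(X) = √(-4 + X)
p(o) = 3 + I*√3 (p(o) = 3 + √(-4 + 1) = 3 + √(-3) = 3 + I*√3)
F(C, P) = 3 + I*√3 (F(C, P) = 1*(3 + I*√3) = 3 + I*√3)
a(J) = 12 + 4*I*√3 (a(J) = 4*(3 + I*√3) = 12 + 4*I*√3)
(a(1)*(6 - 1*7))*(-4) = ((12 + 4*I*√3)*(6 - 1*7))*(-4) = ((12 + 4*I*√3)*(6 - 7))*(-4) = ((12 + 4*I*√3)*(-1))*(-4) = (-12 - 4*I*√3)*(-4) = 48 + 16*I*√3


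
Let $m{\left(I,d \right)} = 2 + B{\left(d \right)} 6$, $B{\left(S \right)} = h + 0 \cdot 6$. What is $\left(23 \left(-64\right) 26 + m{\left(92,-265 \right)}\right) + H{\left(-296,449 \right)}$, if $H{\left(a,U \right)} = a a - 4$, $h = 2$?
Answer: $49354$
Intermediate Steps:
$B{\left(S \right)} = 2$ ($B{\left(S \right)} = 2 + 0 \cdot 6 = 2 + 0 = 2$)
$H{\left(a,U \right)} = -4 + a^{2}$ ($H{\left(a,U \right)} = a^{2} - 4 = -4 + a^{2}$)
$m{\left(I,d \right)} = 14$ ($m{\left(I,d \right)} = 2 + 2 \cdot 6 = 2 + 12 = 14$)
$\left(23 \left(-64\right) 26 + m{\left(92,-265 \right)}\right) + H{\left(-296,449 \right)} = \left(23 \left(-64\right) 26 + 14\right) - \left(4 - \left(-296\right)^{2}\right) = \left(\left(-1472\right) 26 + 14\right) + \left(-4 + 87616\right) = \left(-38272 + 14\right) + 87612 = -38258 + 87612 = 49354$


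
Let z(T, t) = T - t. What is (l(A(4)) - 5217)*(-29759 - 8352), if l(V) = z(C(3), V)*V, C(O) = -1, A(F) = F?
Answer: 199587307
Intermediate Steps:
l(V) = V*(-1 - V) (l(V) = (-1 - V)*V = V*(-1 - V))
(l(A(4)) - 5217)*(-29759 - 8352) = (-1*4*(1 + 4) - 5217)*(-29759 - 8352) = (-1*4*5 - 5217)*(-38111) = (-20 - 5217)*(-38111) = -5237*(-38111) = 199587307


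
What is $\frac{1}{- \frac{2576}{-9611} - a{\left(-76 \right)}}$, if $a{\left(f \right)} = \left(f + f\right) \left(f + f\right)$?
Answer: $- \frac{1373}{31721424} \approx -4.3283 \cdot 10^{-5}$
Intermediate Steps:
$a{\left(f \right)} = 4 f^{2}$ ($a{\left(f \right)} = 2 f 2 f = 4 f^{2}$)
$\frac{1}{- \frac{2576}{-9611} - a{\left(-76 \right)}} = \frac{1}{- \frac{2576}{-9611} - 4 \left(-76\right)^{2}} = \frac{1}{\left(-2576\right) \left(- \frac{1}{9611}\right) - 4 \cdot 5776} = \frac{1}{\frac{368}{1373} - 23104} = \frac{1}{- \frac{31721424}{1373}} = - \frac{1373}{31721424}$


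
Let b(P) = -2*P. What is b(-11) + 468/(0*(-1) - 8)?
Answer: -73/2 ≈ -36.500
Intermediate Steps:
b(-11) + 468/(0*(-1) - 8) = -2*(-11) + 468/(0*(-1) - 8) = 22 + 468/(0 - 8) = 22 + 468/(-8) = 22 + 468*(-⅛) = 22 - 117/2 = -73/2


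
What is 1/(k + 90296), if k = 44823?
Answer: 1/135119 ≈ 7.4009e-6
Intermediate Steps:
1/(k + 90296) = 1/(44823 + 90296) = 1/135119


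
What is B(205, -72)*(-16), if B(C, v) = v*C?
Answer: 236160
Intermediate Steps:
B(C, v) = C*v
B(205, -72)*(-16) = (205*(-72))*(-16) = -14760*(-16) = 236160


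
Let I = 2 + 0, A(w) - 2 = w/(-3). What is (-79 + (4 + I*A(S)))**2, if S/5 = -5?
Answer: 26569/9 ≈ 2952.1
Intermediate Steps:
S = -25 (S = 5*(-5) = -25)
A(w) = 2 - w/3 (A(w) = 2 + w/(-3) = 2 + w*(-1/3) = 2 - w/3)
I = 2
(-79 + (4 + I*A(S)))**2 = (-79 + (4 + 2*(2 - 1/3*(-25))))**2 = (-79 + (4 + 2*(2 + 25/3)))**2 = (-79 + (4 + 2*(31/3)))**2 = (-79 + (4 + 62/3))**2 = (-79 + 74/3)**2 = (-163/3)**2 = 26569/9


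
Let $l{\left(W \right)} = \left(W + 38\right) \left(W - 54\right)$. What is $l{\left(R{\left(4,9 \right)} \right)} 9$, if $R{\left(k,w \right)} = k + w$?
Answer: $-18819$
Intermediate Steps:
$l{\left(W \right)} = \left(-54 + W\right) \left(38 + W\right)$ ($l{\left(W \right)} = \left(38 + W\right) \left(-54 + W\right) = \left(-54 + W\right) \left(38 + W\right)$)
$l{\left(R{\left(4,9 \right)} \right)} 9 = \left(-2052 + \left(4 + 9\right)^{2} - 16 \left(4 + 9\right)\right) 9 = \left(-2052 + 13^{2} - 208\right) 9 = \left(-2052 + 169 - 208\right) 9 = \left(-2091\right) 9 = -18819$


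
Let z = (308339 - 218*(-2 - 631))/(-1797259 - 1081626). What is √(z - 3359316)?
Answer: I*√27841941220648612805/2878885 ≈ 1832.8*I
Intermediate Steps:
z = -446333/2878885 (z = (308339 - 218*(-633))/(-2878885) = (308339 + 137994)*(-1/2878885) = 446333*(-1/2878885) = -446333/2878885 ≈ -0.15504)
√(z - 3359316) = √(-446333/2878885 - 3359316) = √(-9671084888993/2878885) = I*√27841941220648612805/2878885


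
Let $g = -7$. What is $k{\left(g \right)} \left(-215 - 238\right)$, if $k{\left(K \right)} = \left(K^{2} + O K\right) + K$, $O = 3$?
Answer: $-9513$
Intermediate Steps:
$k{\left(K \right)} = K^{2} + 4 K$ ($k{\left(K \right)} = \left(K^{2} + 3 K\right) + K = K^{2} + 4 K$)
$k{\left(g \right)} \left(-215 - 238\right) = - 7 \left(4 - 7\right) \left(-215 - 238\right) = \left(-7\right) \left(-3\right) \left(-453\right) = 21 \left(-453\right) = -9513$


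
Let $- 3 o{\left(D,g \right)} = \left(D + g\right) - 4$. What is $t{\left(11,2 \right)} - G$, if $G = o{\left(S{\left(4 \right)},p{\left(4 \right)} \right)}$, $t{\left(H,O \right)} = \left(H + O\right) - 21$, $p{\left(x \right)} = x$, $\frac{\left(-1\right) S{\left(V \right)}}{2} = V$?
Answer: $- \frac{32}{3} \approx -10.667$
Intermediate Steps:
$S{\left(V \right)} = - 2 V$
$o{\left(D,g \right)} = \frac{4}{3} - \frac{D}{3} - \frac{g}{3}$ ($o{\left(D,g \right)} = - \frac{\left(D + g\right) - 4}{3} = - \frac{-4 + D + g}{3} = \frac{4}{3} - \frac{D}{3} - \frac{g}{3}$)
$t{\left(H,O \right)} = -21 + H + O$
$G = \frac{8}{3}$ ($G = \frac{4}{3} - \frac{\left(-2\right) 4}{3} - \frac{4}{3} = \frac{4}{3} - - \frac{8}{3} - \frac{4}{3} = \frac{4}{3} + \frac{8}{3} - \frac{4}{3} = \frac{8}{3} \approx 2.6667$)
$t{\left(11,2 \right)} - G = \left(-21 + 11 + 2\right) - \frac{8}{3} = -8 - \frac{8}{3} = - \frac{32}{3}$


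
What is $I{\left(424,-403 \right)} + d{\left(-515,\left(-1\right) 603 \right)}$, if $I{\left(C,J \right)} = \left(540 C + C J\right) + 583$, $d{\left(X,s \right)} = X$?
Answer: $58156$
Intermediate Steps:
$I{\left(C,J \right)} = 583 + 540 C + C J$
$I{\left(424,-403 \right)} + d{\left(-515,\left(-1\right) 603 \right)} = \left(583 + 540 \cdot 424 + 424 \left(-403\right)\right) - 515 = \left(583 + 228960 - 170872\right) - 515 = 58671 - 515 = 58156$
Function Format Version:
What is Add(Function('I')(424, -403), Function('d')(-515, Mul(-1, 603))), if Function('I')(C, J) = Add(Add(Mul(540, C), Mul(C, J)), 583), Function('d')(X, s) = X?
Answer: 58156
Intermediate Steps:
Function('I')(C, J) = Add(583, Mul(540, C), Mul(C, J))
Add(Function('I')(424, -403), Function('d')(-515, Mul(-1, 603))) = Add(Add(583, Mul(540, 424), Mul(424, -403)), -515) = Add(Add(583, 228960, -170872), -515) = Add(58671, -515) = 58156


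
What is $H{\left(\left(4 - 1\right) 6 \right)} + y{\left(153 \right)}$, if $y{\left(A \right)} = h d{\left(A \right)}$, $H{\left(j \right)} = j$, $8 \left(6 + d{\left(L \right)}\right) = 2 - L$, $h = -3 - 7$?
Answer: $\frac{1067}{4} \approx 266.75$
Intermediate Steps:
$h = -10$ ($h = -3 - 7 = -10$)
$d{\left(L \right)} = - \frac{23}{4} - \frac{L}{8}$ ($d{\left(L \right)} = -6 + \frac{2 - L}{8} = -6 - \left(- \frac{1}{4} + \frac{L}{8}\right) = - \frac{23}{4} - \frac{L}{8}$)
$y{\left(A \right)} = \frac{115}{2} + \frac{5 A}{4}$ ($y{\left(A \right)} = - 10 \left(- \frac{23}{4} - \frac{A}{8}\right) = \frac{115}{2} + \frac{5 A}{4}$)
$H{\left(\left(4 - 1\right) 6 \right)} + y{\left(153 \right)} = \left(4 - 1\right) 6 + \left(\frac{115}{2} + \frac{5}{4} \cdot 153\right) = 3 \cdot 6 + \left(\frac{115}{2} + \frac{765}{4}\right) = 18 + \frac{995}{4} = \frac{1067}{4}$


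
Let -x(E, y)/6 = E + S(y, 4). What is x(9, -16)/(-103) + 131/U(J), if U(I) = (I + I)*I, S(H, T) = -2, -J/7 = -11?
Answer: 511529/1221374 ≈ 0.41881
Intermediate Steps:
J = 77 (J = -7*(-11) = 77)
U(I) = 2*I² (U(I) = (2*I)*I = 2*I²)
x(E, y) = 12 - 6*E (x(E, y) = -6*(E - 2) = -6*(-2 + E) = 12 - 6*E)
x(9, -16)/(-103) + 131/U(J) = (12 - 6*9)/(-103) + 131/((2*77²)) = (12 - 54)*(-1/103) + 131/((2*5929)) = -42*(-1/103) + 131/11858 = 42/103 + 131*(1/11858) = 42/103 + 131/11858 = 511529/1221374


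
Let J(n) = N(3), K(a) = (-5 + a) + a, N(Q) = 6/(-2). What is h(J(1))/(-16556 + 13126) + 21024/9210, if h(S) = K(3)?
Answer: 2403437/1053010 ≈ 2.2824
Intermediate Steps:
N(Q) = -3 (N(Q) = 6*(-½) = -3)
K(a) = -5 + 2*a
J(n) = -3
h(S) = 1 (h(S) = -5 + 2*3 = -5 + 6 = 1)
h(J(1))/(-16556 + 13126) + 21024/9210 = 1/(-16556 + 13126) + 21024/9210 = 1/(-3430) + 21024*(1/9210) = 1*(-1/3430) + 3504/1535 = -1/3430 + 3504/1535 = 2403437/1053010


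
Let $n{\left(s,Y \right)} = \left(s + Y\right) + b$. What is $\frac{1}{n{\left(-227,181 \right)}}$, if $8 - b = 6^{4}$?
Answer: $- \frac{1}{1334} \approx -0.00074963$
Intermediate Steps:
$b = -1288$ ($b = 8 - 6^{4} = 8 - 1296 = -1288$)
$n{\left(s,Y \right)} = -1288 + Y + s$ ($n{\left(s,Y \right)} = \left(s + Y\right) - 1288 = \left(Y + s\right) - 1288 = -1288 + Y + s$)
$\frac{1}{n{\left(-227,181 \right)}} = \frac{1}{-1288 + 181 - 227} = \frac{1}{-1334} = - \frac{1}{1334}$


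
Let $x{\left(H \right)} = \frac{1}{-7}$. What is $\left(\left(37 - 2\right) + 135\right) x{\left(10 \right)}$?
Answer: $- \frac{170}{7} \approx -24.286$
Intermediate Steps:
$x{\left(H \right)} = - \frac{1}{7}$
$\left(\left(37 - 2\right) + 135\right) x{\left(10 \right)} = \left(\left(37 - 2\right) + 135\right) \left(- \frac{1}{7}\right) = \left(35 + 135\right) \left(- \frac{1}{7}\right) = 170 \left(- \frac{1}{7}\right) = - \frac{170}{7}$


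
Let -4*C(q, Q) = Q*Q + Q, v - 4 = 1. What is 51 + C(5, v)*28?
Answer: -159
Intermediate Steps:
v = 5 (v = 4 + 1 = 5)
C(q, Q) = -Q/4 - Q**2/4 (C(q, Q) = -(Q*Q + Q)/4 = -(Q**2 + Q)/4 = -(Q + Q**2)/4 = -Q/4 - Q**2/4)
51 + C(5, v)*28 = 51 - 1/4*5*(1 + 5)*28 = 51 - 1/4*5*6*28 = 51 - 15/2*28 = 51 - 210 = -159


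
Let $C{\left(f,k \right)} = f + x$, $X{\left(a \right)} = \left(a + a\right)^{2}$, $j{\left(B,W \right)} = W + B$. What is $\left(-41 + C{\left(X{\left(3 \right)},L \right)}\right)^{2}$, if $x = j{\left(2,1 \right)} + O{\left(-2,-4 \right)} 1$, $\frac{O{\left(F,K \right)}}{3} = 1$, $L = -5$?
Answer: $1$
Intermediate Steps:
$O{\left(F,K \right)} = 3$ ($O{\left(F,K \right)} = 3 \cdot 1 = 3$)
$j{\left(B,W \right)} = B + W$
$x = 6$ ($x = \left(2 + 1\right) + 3 \cdot 1 = 3 + 3 = 6$)
$X{\left(a \right)} = 4 a^{2}$ ($X{\left(a \right)} = \left(2 a\right)^{2} = 4 a^{2}$)
$C{\left(f,k \right)} = 6 + f$ ($C{\left(f,k \right)} = f + 6 = 6 + f$)
$\left(-41 + C{\left(X{\left(3 \right)},L \right)}\right)^{2} = \left(-41 + \left(6 + 4 \cdot 3^{2}\right)\right)^{2} = \left(-41 + \left(6 + 4 \cdot 9\right)\right)^{2} = \left(-41 + \left(6 + 36\right)\right)^{2} = \left(-41 + 42\right)^{2} = 1^{2} = 1$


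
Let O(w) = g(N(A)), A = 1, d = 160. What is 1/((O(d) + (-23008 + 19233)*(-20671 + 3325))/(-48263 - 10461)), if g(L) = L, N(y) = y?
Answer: -58724/65481151 ≈ -0.00089681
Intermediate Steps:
O(w) = 1
1/((O(d) + (-23008 + 19233)*(-20671 + 3325))/(-48263 - 10461)) = 1/((1 + (-23008 + 19233)*(-20671 + 3325))/(-48263 - 10461)) = 1/((1 - 3775*(-17346))/(-58724)) = 1/((1 + 65481150)*(-1/58724)) = 1/(65481151*(-1/58724)) = 1/(-65481151/58724) = -58724/65481151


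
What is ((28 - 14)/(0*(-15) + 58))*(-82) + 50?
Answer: 876/29 ≈ 30.207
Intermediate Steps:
((28 - 14)/(0*(-15) + 58))*(-82) + 50 = (14/(0 + 58))*(-82) + 50 = (14/58)*(-82) + 50 = (14*(1/58))*(-82) + 50 = (7/29)*(-82) + 50 = -574/29 + 50 = 876/29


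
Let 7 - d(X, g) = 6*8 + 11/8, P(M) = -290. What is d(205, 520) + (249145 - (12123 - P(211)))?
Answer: 1893517/8 ≈ 2.3669e+5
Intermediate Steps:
d(X, g) = -339/8 (d(X, g) = 7 - (6*8 + 11/8) = 7 - (48 + 11*(⅛)) = 7 - (48 + 11/8) = 7 - 1*395/8 = 7 - 395/8 = -339/8)
d(205, 520) + (249145 - (12123 - P(211))) = -339/8 + (249145 - (12123 - 1*(-290))) = -339/8 + (249145 - (12123 + 290)) = -339/8 + (249145 - 1*12413) = -339/8 + (249145 - 12413) = -339/8 + 236732 = 1893517/8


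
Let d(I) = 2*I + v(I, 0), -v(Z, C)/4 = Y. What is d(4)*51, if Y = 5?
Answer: -612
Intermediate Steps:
v(Z, C) = -20 (v(Z, C) = -4*5 = -20)
d(I) = -20 + 2*I (d(I) = 2*I - 20 = -20 + 2*I)
d(4)*51 = (-20 + 2*4)*51 = (-20 + 8)*51 = -12*51 = -612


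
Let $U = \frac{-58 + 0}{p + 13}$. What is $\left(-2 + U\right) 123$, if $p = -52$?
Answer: $- \frac{820}{13} \approx -63.077$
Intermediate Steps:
$U = \frac{58}{39}$ ($U = \frac{-58 + 0}{-52 + 13} = - \frac{58}{-39} = \left(-58\right) \left(- \frac{1}{39}\right) = \frac{58}{39} \approx 1.4872$)
$\left(-2 + U\right) 123 = \left(-2 + \frac{58}{39}\right) 123 = \left(- \frac{20}{39}\right) 123 = - \frac{820}{13}$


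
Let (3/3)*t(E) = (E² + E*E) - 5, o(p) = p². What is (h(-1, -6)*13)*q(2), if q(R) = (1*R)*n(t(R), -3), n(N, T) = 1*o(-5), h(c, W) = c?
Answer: -650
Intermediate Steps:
t(E) = -5 + 2*E² (t(E) = (E² + E*E) - 5 = (E² + E²) - 5 = 2*E² - 5 = -5 + 2*E²)
n(N, T) = 25 (n(N, T) = 1*(-5)² = 1*25 = 25)
q(R) = 25*R (q(R) = (1*R)*25 = R*25 = 25*R)
(h(-1, -6)*13)*q(2) = (-1*13)*(25*2) = -13*50 = -650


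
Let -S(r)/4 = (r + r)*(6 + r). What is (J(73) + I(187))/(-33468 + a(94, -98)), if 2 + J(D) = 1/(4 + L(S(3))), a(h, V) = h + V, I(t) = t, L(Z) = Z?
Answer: -39219/7096064 ≈ -0.0055269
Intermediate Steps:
S(r) = -8*r*(6 + r) (S(r) = -4*(r + r)*(6 + r) = -4*2*r*(6 + r) = -8*r*(6 + r))
a(h, V) = V + h
J(D) = -425/212 (J(D) = -2 + 1/(4 - 8*3*(6 + 3)) = -2 + 1/(4 - 8*3*9) = -2 + 1/(4 - 216) = -2 + 1/(-212) = -2 - 1/212 = -425/212)
(J(73) + I(187))/(-33468 + a(94, -98)) = (-425/212 + 187)/(-33468 + (-98 + 94)) = 39219/(212*(-33468 - 4)) = (39219/212)/(-33472) = (39219/212)*(-1/33472) = -39219/7096064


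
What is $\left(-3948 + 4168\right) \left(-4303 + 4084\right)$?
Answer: $-48180$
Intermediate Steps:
$\left(-3948 + 4168\right) \left(-4303 + 4084\right) = 220 \left(-219\right) = -48180$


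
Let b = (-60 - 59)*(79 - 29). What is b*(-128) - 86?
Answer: 761514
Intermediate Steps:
b = -5950 (b = -119*50 = -5950)
b*(-128) - 86 = -5950*(-128) - 86 = 761600 - 86 = 761514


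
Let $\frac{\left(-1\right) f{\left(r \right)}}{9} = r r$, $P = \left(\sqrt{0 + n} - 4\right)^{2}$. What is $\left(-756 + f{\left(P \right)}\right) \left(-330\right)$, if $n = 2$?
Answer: $1591920 - 855360 \sqrt{2} \approx 3.8226 \cdot 10^{5}$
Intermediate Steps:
$P = \left(-4 + \sqrt{2}\right)^{2}$ ($P = \left(\sqrt{0 + 2} - 4\right)^{2} = \left(\sqrt{2} - 4\right)^{2} = \left(-4 + \sqrt{2}\right)^{2} \approx 6.6863$)
$f{\left(r \right)} = - 9 r^{2}$ ($f{\left(r \right)} = - 9 r r = - 9 r^{2}$)
$\left(-756 + f{\left(P \right)}\right) \left(-330\right) = \left(-756 - 9 \left(\left(4 - \sqrt{2}\right)^{2}\right)^{2}\right) \left(-330\right) = \left(-756 - 9 \left(4 - \sqrt{2}\right)^{4}\right) \left(-330\right) = 249480 + 2970 \left(4 - \sqrt{2}\right)^{4}$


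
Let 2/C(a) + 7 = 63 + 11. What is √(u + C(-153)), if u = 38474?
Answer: 4*√10794370/67 ≈ 196.15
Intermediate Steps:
C(a) = 2/67 (C(a) = 2/(-7 + (63 + 11)) = 2/(-7 + 74) = 2/67)
√(u + C(-153)) = √(38474 + 2/67) = √(2577760/67) = 4*√10794370/67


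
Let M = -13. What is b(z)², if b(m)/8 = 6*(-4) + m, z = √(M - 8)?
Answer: 35520 - 3072*I*√21 ≈ 35520.0 - 14078.0*I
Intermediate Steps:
z = I*√21 (z = √(-13 - 8) = √(-21) = I*√21 ≈ 4.5826*I)
b(m) = -192 + 8*m (b(m) = 8*(6*(-4) + m) = 8*(-24 + m) = -192 + 8*m)
b(z)² = (-192 + 8*(I*√21))² = (-192 + 8*I*√21)²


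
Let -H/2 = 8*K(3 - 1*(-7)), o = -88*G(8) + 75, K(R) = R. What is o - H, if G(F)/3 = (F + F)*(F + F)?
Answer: -67349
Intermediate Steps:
G(F) = 12*F**2 (G(F) = 3*((F + F)*(F + F)) = 3*((2*F)*(2*F)) = 3*(4*F**2) = 12*F**2)
o = -67509 (o = -1056*8**2 + 75 = -1056*64 + 75 = -88*768 + 75 = -67584 + 75 = -67509)
H = -160 (H = -16*(3 - 1*(-7)) = -16*(3 + 7) = -16*10 = -2*80 = -160)
o - H = -67509 - 1*(-160) = -67509 + 160 = -67349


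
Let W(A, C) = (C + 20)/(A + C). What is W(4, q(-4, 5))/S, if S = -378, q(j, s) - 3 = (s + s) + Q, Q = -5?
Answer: -1/162 ≈ -0.0061728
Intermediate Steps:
q(j, s) = -2 + 2*s (q(j, s) = 3 + ((s + s) - 5) = 3 + (2*s - 5) = 3 + (-5 + 2*s) = -2 + 2*s)
W(A, C) = (20 + C)/(A + C)
W(4, q(-4, 5))/S = ((20 + (-2 + 2*5))/(4 + (-2 + 2*5)))/(-378) = ((20 + (-2 + 10))/(4 + (-2 + 10)))*(-1/378) = ((20 + 8)/(4 + 8))*(-1/378) = (28/12)*(-1/378) = ((1/12)*28)*(-1/378) = (7/3)*(-1/378) = -1/162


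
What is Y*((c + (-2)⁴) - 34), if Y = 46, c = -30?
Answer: -2208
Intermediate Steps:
Y*((c + (-2)⁴) - 34) = 46*((-30 + (-2)⁴) - 34) = 46*((-30 + 16) - 34) = 46*(-14 - 34) = 46*(-48) = -2208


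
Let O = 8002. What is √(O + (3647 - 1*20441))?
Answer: 2*I*√2198 ≈ 93.766*I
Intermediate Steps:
√(O + (3647 - 1*20441)) = √(8002 + (3647 - 1*20441)) = √(8002 + (3647 - 20441)) = √(8002 - 16794) = √(-8792) = 2*I*√2198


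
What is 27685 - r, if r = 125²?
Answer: 12060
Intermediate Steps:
r = 15625
27685 - r = 27685 - 1*15625 = 27685 - 15625 = 12060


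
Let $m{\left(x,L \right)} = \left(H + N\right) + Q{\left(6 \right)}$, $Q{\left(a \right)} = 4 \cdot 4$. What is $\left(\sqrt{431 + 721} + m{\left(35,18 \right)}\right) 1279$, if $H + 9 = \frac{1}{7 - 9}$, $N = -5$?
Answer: $\frac{3837}{2} + 30696 \sqrt{2} \approx 45329.0$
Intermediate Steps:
$H = - \frac{19}{2}$ ($H = -9 + \frac{1}{7 - 9} = -9 + \frac{1}{-2} = -9 - \frac{1}{2} = - \frac{19}{2} \approx -9.5$)
$Q{\left(a \right)} = 16$
$m{\left(x,L \right)} = \frac{3}{2}$ ($m{\left(x,L \right)} = \left(- \frac{19}{2} - 5\right) + 16 = - \frac{29}{2} + 16 = \frac{3}{2}$)
$\left(\sqrt{431 + 721} + m{\left(35,18 \right)}\right) 1279 = \left(\sqrt{431 + 721} + \frac{3}{2}\right) 1279 = \left(\sqrt{1152} + \frac{3}{2}\right) 1279 = \left(24 \sqrt{2} + \frac{3}{2}\right) 1279 = \left(\frac{3}{2} + 24 \sqrt{2}\right) 1279 = \frac{3837}{2} + 30696 \sqrt{2}$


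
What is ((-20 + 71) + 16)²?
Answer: 4489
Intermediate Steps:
((-20 + 71) + 16)² = (51 + 16)² = 67² = 4489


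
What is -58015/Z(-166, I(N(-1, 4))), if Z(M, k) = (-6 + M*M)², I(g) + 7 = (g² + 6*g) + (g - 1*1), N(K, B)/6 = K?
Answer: -11603/151800500 ≈ -7.6436e-5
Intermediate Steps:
N(K, B) = 6*K
I(g) = -8 + g² + 7*g (I(g) = -7 + ((g² + 6*g) + (g - 1*1)) = -7 + ((g² + 6*g) + (g - 1)) = -7 + ((g² + 6*g) + (-1 + g)) = -7 + (-1 + g² + 7*g) = -8 + g² + 7*g)
Z(M, k) = (-6 + M²)²
-58015/Z(-166, I(N(-1, 4))) = -58015/(-6 + (-166)²)² = -58015/(-6 + 27556)² = -58015/(27550²) = -58015/759002500 = -58015*1/759002500 = -11603/151800500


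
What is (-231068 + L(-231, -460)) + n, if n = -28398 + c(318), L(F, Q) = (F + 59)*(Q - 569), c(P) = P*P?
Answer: 18646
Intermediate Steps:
c(P) = P²
L(F, Q) = (-569 + Q)*(59 + F) (L(F, Q) = (59 + F)*(-569 + Q) = (-569 + Q)*(59 + F))
n = 72726 (n = -28398 + 318² = -28398 + 101124 = 72726)
(-231068 + L(-231, -460)) + n = (-231068 + (-33571 - 569*(-231) + 59*(-460) - 231*(-460))) + 72726 = (-231068 + (-33571 + 131439 - 27140 + 106260)) + 72726 = (-231068 + 176988) + 72726 = -54080 + 72726 = 18646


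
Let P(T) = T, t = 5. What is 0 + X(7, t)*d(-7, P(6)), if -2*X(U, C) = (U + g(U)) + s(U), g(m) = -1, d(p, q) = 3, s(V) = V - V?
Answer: -9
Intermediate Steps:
s(V) = 0
X(U, C) = ½ - U/2 (X(U, C) = -((U - 1) + 0)/2 = -((-1 + U) + 0)/2 = -(-1 + U)/2 = ½ - U/2)
0 + X(7, t)*d(-7, P(6)) = 0 + (½ - ½*7)*3 = 0 + (½ - 7/2)*3 = 0 - 3*3 = 0 - 9 = -9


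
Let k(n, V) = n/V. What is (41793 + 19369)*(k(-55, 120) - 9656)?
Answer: -7087299655/12 ≈ -5.9061e+8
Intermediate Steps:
(41793 + 19369)*(k(-55, 120) - 9656) = (41793 + 19369)*(-55/120 - 9656) = 61162*(-55*1/120 - 9656) = 61162*(-11/24 - 9656) = 61162*(-231755/24) = -7087299655/12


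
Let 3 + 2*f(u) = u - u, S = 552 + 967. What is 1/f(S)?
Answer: -⅔ ≈ -0.66667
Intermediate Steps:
S = 1519
f(u) = -3/2 (f(u) = -3/2 + (u - u)/2 = -3/2 + (½)*0 = -3/2 + 0 = -3/2)
1/f(S) = 1/(-3/2) = -⅔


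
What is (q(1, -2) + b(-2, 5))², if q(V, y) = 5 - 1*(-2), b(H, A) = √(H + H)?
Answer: 45 + 28*I ≈ 45.0 + 28.0*I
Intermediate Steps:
b(H, A) = √2*√H (b(H, A) = √(2*H) = √2*√H)
q(V, y) = 7 (q(V, y) = 5 + 2 = 7)
(q(1, -2) + b(-2, 5))² = (7 + √2*√(-2))² = (7 + √2*(I*√2))² = (7 + 2*I)²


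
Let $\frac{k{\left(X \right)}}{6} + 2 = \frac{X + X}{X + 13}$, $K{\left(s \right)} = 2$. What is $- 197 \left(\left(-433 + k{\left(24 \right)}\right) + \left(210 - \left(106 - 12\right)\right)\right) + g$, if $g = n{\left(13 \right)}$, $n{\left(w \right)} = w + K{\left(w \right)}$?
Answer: $\frac{2341900}{37} \approx 63295.0$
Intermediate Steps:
$n{\left(w \right)} = 2 + w$ ($n{\left(w \right)} = w + 2 = 2 + w$)
$g = 15$ ($g = 2 + 13 = 15$)
$k{\left(X \right)} = -12 + \frac{12 X}{13 + X}$ ($k{\left(X \right)} = -12 + 6 \frac{X + X}{X + 13} = -12 + 6 \frac{2 X}{13 + X} = -12 + \frac{12 X}{13 + X}$)
$- 197 \left(\left(-433 + k{\left(24 \right)}\right) + \left(210 - \left(106 - 12\right)\right)\right) + g = - 197 \left(\left(-433 - \frac{156}{13 + 24}\right) + \left(210 - \left(106 - 12\right)\right)\right) + 15 = - 197 \left(\left(-433 - \frac{156}{37}\right) + \left(210 - \left(106 - 12\right)\right)\right) + 15 = - 197 \left(\left(-433 - \frac{156}{37}\right) + \left(210 - 94\right)\right) + 15 = - 197 \left(- \frac{16177}{37} + 116\right) + 15 = \left(-197\right) \left(- \frac{11885}{37}\right) + 15 = \frac{2341345}{37} + 15 = \frac{2341900}{37}$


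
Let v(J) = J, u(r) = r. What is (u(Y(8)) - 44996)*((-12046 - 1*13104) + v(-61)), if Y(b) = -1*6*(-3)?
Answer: 1133940358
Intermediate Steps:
Y(b) = 18 (Y(b) = -6*(-3) = 18)
(u(Y(8)) - 44996)*((-12046 - 1*13104) + v(-61)) = (18 - 44996)*((-12046 - 1*13104) - 61) = -44978*((-12046 - 13104) - 61) = -44978*(-25150 - 61) = -44978*(-25211) = 1133940358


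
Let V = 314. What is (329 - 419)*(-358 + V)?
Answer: 3960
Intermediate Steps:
(329 - 419)*(-358 + V) = (329 - 419)*(-358 + 314) = -90*(-44) = 3960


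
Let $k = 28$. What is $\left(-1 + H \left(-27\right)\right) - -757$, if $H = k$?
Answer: $0$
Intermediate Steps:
$H = 28$
$\left(-1 + H \left(-27\right)\right) - -757 = \left(-1 + 28 \left(-27\right)\right) - -757 = \left(-1 - 756\right) + 757 = -757 + 757 = 0$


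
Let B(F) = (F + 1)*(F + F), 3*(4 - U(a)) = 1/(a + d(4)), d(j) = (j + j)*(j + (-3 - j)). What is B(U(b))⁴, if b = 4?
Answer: 27690713909527415761/10497600000000 ≈ 2.6378e+6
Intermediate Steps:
d(j) = -6*j (d(j) = (2*j)*(-3) = -6*j)
U(a) = 4 - 1/(3*(-24 + a)) (U(a) = 4 - 1/(3*(a - 6*4)) = 4 - 1/(3*(a - 24)) = 4 - 1/(3*(-24 + a)))
B(F) = 2*F*(1 + F) (B(F) = (1 + F)*(2*F) = 2*F*(1 + F))
B(U(b))⁴ = (2*((-289 + 12*4)/(3*(-24 + 4)))*(1 + (-289 + 12*4)/(3*(-24 + 4))))⁴ = (2*((⅓)*(-289 + 48)/(-20))*(1 + (⅓)*(-289 + 48)/(-20)))⁴ = (2*((⅓)*(-1/20)*(-241))*(1 + (⅓)*(-1/20)*(-241)))⁴ = (2*(241/60)*(1 + 241/60))⁴ = (2*(241/60)*(301/60))⁴ = (72541/1800)⁴ = 27690713909527415761/10497600000000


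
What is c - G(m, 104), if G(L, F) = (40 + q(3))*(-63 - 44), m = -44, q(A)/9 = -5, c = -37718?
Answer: -38253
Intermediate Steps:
q(A) = -45 (q(A) = 9*(-5) = -45)
G(L, F) = 535 (G(L, F) = (40 - 45)*(-63 - 44) = -5*(-107) = 535)
c - G(m, 104) = -37718 - 1*535 = -37718 - 535 = -38253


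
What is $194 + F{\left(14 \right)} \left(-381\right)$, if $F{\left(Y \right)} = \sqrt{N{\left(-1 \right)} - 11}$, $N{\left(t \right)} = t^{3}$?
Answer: $194 - 762 i \sqrt{3} \approx 194.0 - 1319.8 i$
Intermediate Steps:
$F{\left(Y \right)} = 2 i \sqrt{3}$ ($F{\left(Y \right)} = \sqrt{\left(-1\right)^{3} - 11} = \sqrt{-1 - 11} = \sqrt{-12} = 2 i \sqrt{3}$)
$194 + F{\left(14 \right)} \left(-381\right) = 194 + 2 i \sqrt{3} \left(-381\right) = 194 - 762 i \sqrt{3}$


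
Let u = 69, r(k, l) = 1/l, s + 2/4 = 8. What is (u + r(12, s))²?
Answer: 1075369/225 ≈ 4779.4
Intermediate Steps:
s = 15/2 (s = -½ + 8 = 15/2 ≈ 7.5000)
(u + r(12, s))² = (69 + 1/(15/2))² = (69 + 2/15)² = (1037/15)² = 1075369/225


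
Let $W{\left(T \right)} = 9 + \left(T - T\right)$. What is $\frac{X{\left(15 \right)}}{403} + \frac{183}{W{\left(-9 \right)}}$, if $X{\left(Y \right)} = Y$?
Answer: $\frac{24628}{1209} \approx 20.371$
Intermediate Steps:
$W{\left(T \right)} = 9$ ($W{\left(T \right)} = 9 + 0 = 9$)
$\frac{X{\left(15 \right)}}{403} + \frac{183}{W{\left(-9 \right)}} = \frac{15}{403} + \frac{183}{9} = 15 \cdot \frac{1}{403} + 183 \cdot \frac{1}{9} = \frac{15}{403} + \frac{61}{3} = \frac{24628}{1209}$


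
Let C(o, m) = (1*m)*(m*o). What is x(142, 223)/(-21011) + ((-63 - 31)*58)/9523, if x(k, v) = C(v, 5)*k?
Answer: -7653434922/200087753 ≈ -38.250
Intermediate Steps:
C(o, m) = o*m² (C(o, m) = m*(m*o) = o*m²)
x(k, v) = 25*k*v (x(k, v) = (v*5²)*k = (v*25)*k = (25*v)*k = 25*k*v)
x(142, 223)/(-21011) + ((-63 - 31)*58)/9523 = (25*142*223)/(-21011) + ((-63 - 31)*58)/9523 = 791650*(-1/21011) - 94*58*(1/9523) = -791650/21011 - 5452*1/9523 = -791650/21011 - 5452/9523 = -7653434922/200087753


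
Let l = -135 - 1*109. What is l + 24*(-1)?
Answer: -268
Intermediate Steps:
l = -244 (l = -135 - 109 = -244)
l + 24*(-1) = -244 + 24*(-1) = -244 - 24 = -268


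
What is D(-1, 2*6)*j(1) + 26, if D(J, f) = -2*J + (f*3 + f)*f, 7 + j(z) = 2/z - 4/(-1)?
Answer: -552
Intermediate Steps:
j(z) = -3 + 2/z (j(z) = -7 + (2/z - 4/(-1)) = -7 + (2/z - 4*(-1)) = -7 + (2/z + 4) = -7 + (4 + 2/z) = -3 + 2/z)
D(J, f) = -2*J + 4*f**2 (D(J, f) = -2*J + (3*f + f)*f = -2*J + (4*f)*f = -2*J + 4*f**2)
D(-1, 2*6)*j(1) + 26 = (-2*(-1) + 4*(2*6)**2)*(-3 + 2/1) + 26 = (2 + 4*12**2)*(-3 + 2*1) + 26 = (2 + 4*144)*(-3 + 2) + 26 = (2 + 576)*(-1) + 26 = 578*(-1) + 26 = -578 + 26 = -552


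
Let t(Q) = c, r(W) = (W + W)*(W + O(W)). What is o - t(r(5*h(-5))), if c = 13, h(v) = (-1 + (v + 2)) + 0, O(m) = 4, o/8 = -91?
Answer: -741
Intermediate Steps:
o = -728 (o = 8*(-91) = -728)
h(v) = 1 + v (h(v) = (-1 + (2 + v)) + 0 = (1 + v) + 0 = 1 + v)
r(W) = 2*W*(4 + W) (r(W) = (W + W)*(W + 4) = (2*W)*(4 + W) = 2*W*(4 + W))
t(Q) = 13
o - t(r(5*h(-5))) = -728 - 1*13 = -728 - 13 = -741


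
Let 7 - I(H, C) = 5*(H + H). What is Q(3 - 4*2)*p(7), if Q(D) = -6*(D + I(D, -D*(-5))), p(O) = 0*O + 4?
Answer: -1248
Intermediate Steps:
I(H, C) = 7 - 10*H (I(H, C) = 7 - 5*(H + H) = 7 - 5*2*H = 7 - 10*H)
p(O) = 4 (p(O) = 0 + 4 = 4)
Q(D) = -42 + 54*D (Q(D) = -6*(D + (7 - 10*D)) = -6*(7 - 9*D) = -42 + 54*D)
Q(3 - 4*2)*p(7) = (-42 + 54*(3 - 4*2))*4 = (-42 + 54*(3 - 8))*4 = (-42 + 54*(-5))*4 = (-42 - 270)*4 = -312*4 = -1248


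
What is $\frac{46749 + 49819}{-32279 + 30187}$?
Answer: $- \frac{24142}{523} \approx -46.161$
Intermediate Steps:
$\frac{46749 + 49819}{-32279 + 30187} = \frac{96568}{-2092} = 96568 \left(- \frac{1}{2092}\right) = - \frac{24142}{523}$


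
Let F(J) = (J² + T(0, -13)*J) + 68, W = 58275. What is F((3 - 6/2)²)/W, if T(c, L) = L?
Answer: 68/58275 ≈ 0.0011669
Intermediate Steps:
F(J) = 68 + J² - 13*J (F(J) = (J² - 13*J) + 68 = 68 + J² - 13*J)
F((3 - 6/2)²)/W = (68 + ((3 - 6/2)²)² - 13*(3 - 6/2)²)/58275 = (68 + ((3 - 6*½)²)² - 13*(3 - 6*½)²)*(1/58275) = (68 + ((3 - 3)²)² - 13*(3 - 3)²)*(1/58275) = (68 + (0²)² - 13*0²)*(1/58275) = (68 + 0² - 13*0)*(1/58275) = (68 + 0 + 0)*(1/58275) = 68*(1/58275) = 68/58275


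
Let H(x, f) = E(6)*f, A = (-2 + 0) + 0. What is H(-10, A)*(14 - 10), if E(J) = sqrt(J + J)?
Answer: -16*sqrt(3) ≈ -27.713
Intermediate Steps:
A = -2 (A = -2 + 0 = -2)
E(J) = sqrt(2)*sqrt(J) (E(J) = sqrt(2*J) = sqrt(2)*sqrt(J))
H(x, f) = 2*f*sqrt(3) (H(x, f) = (sqrt(2)*sqrt(6))*f = (2*sqrt(3))*f = 2*f*sqrt(3))
H(-10, A)*(14 - 10) = (2*(-2)*sqrt(3))*(14 - 10) = -4*sqrt(3)*4 = -16*sqrt(3)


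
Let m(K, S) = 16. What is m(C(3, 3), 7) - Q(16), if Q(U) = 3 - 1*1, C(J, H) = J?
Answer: 14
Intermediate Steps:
Q(U) = 2 (Q(U) = 3 - 1 = 2)
m(C(3, 3), 7) - Q(16) = 16 - 1*2 = 16 - 2 = 14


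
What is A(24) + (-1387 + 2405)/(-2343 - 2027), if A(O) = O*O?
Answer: 1258051/2185 ≈ 575.77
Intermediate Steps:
A(O) = O²
A(24) + (-1387 + 2405)/(-2343 - 2027) = 24² + (-1387 + 2405)/(-2343 - 2027) = 576 + 1018/(-4370) = 576 + 1018*(-1/4370) = 576 - 509/2185 = 1258051/2185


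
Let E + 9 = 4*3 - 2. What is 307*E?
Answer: 307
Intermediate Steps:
E = 1 (E = -9 + (4*3 - 2) = -9 + (12 - 2) = -9 + 10 = 1)
307*E = 307*1 = 307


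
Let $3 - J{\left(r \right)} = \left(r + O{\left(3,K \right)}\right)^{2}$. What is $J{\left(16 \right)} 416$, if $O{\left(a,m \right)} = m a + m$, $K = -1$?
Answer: $-58656$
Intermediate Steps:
$O{\left(a,m \right)} = m + a m$ ($O{\left(a,m \right)} = a m + m = m + a m$)
$J{\left(r \right)} = 3 - \left(-4 + r\right)^{2}$ ($J{\left(r \right)} = 3 - \left(r - \left(1 + 3\right)\right)^{2} = 3 - \left(r - 4\right)^{2} = 3 - \left(-4 + r\right)^{2}$)
$J{\left(16 \right)} 416 = \left(3 - \left(-4 + 16\right)^{2}\right) 416 = \left(3 - 12^{2}\right) 416 = \left(3 - 144\right) 416 = \left(-141\right) 416 = -58656$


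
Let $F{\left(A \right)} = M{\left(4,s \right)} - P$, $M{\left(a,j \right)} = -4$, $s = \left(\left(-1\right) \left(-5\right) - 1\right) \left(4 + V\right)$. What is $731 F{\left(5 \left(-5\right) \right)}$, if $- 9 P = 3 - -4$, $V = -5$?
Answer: $- \frac{21199}{9} \approx -2355.4$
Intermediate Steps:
$s = -4$ ($s = \left(\left(-1\right) \left(-5\right) - 1\right) \left(4 - 5\right) = \left(5 - 1\right) \left(-1\right) = 4 \left(-1\right) = -4$)
$P = - \frac{7}{9}$ ($P = - \frac{3 - -4}{9} = - \frac{3 + 4}{9} = \left(- \frac{1}{9}\right) 7 = - \frac{7}{9} \approx -0.77778$)
$F{\left(A \right)} = - \frac{29}{9}$ ($F{\left(A \right)} = -4 - - \frac{7}{9} = -4 + \frac{7}{9} = - \frac{29}{9}$)
$731 F{\left(5 \left(-5\right) \right)} = 731 \left(- \frac{29}{9}\right) = - \frac{21199}{9}$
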